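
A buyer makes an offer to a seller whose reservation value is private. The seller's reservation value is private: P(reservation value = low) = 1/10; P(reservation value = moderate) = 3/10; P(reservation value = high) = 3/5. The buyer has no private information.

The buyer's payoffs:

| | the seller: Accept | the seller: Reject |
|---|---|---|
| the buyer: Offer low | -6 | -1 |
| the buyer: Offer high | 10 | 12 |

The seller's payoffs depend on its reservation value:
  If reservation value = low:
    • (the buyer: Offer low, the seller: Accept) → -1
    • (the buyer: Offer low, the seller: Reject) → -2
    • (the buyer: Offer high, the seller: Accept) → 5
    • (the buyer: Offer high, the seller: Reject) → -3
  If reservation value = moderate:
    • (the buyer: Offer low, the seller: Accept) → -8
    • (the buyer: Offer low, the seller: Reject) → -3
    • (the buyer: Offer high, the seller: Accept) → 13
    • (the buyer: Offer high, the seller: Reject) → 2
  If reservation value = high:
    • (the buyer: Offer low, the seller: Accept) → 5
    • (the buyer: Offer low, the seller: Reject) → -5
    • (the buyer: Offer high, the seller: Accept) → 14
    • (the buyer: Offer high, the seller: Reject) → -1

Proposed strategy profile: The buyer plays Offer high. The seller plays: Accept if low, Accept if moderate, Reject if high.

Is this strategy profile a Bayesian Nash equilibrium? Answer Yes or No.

A profile is a BNE iff every type of every player is best-responding given beliefs about the other side.
The buyer plays Offer high: E[Offer high] = 1/10·(10) + 3/10·(10) + 3/5·(12) = 56/5; E[Offer low] = -3. Best-responding. ✓
The seller (reservation value low), facing Offer high: Accept gives 5, Reject gives -3. Proposed Accept is best. ✓
The seller (reservation value moderate), facing Offer high: Accept gives 13, Reject gives 2. Proposed Accept is best. ✓
The seller (reservation value high), facing Offer high: Accept gives 14, Reject gives -1. Proposed Reject is not best — profitable deviation exists. ✗

No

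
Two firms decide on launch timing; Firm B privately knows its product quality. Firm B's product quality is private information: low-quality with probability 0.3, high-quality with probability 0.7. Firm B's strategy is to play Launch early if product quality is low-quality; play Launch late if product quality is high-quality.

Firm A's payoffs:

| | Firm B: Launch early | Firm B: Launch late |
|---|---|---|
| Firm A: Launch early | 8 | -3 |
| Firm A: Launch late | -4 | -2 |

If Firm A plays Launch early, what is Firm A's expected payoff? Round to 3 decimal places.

E[Launch early] = 0.3·8 + 0.7·(-3) = 2.4 + (-2.1) = 0.3

0.300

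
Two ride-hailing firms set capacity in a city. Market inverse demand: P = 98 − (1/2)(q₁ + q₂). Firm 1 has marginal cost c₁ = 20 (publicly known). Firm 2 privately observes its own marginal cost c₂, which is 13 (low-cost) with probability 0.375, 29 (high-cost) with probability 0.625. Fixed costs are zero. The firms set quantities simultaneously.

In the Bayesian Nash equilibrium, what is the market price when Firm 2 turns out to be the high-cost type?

50

Type-c best response for Firm 2: q₂(c) = (98 − c) − q₁/2.
Firm 1 maximizes expected profit; its first-order condition is 98 − q₁ − (1/2)E[q₂] − 20 = 0.
Substituting E[q₂] and solving: E[c₂] = 23, so q₁ = (98 − 2·20 + 23)/(3/2) = 54.
q₂(high-cost) = 42, so P = 98 − (1/2)·(54 + 42) = 50.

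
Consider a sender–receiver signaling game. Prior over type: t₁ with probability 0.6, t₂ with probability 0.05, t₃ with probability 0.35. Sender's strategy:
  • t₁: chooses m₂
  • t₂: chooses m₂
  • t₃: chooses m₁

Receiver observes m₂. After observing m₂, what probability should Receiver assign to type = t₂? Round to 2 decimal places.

P(m₂) = 0.6·1 + 0.05·1 + 0.35·0 = 0.65
P(t₂ | m₂) = (0.05·1) / 0.65 = 0.05 / 0.65 = 0.0769231

0.08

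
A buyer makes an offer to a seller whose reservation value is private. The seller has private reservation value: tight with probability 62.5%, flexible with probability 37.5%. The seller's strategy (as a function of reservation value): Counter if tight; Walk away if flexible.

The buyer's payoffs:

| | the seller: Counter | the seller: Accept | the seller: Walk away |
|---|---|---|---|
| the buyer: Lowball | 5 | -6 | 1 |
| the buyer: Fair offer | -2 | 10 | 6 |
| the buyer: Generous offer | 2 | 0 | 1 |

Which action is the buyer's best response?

E[Lowball] = 0.625·(5) + 0.375·(1) = 3.5
E[Fair offer] = 0.625·(-2) + 0.375·(6) = 1
E[Generous offer] = 0.625·(2) + 0.375·(1) = 1.625
Best response: Lowball (3.5 is the largest).

Lowball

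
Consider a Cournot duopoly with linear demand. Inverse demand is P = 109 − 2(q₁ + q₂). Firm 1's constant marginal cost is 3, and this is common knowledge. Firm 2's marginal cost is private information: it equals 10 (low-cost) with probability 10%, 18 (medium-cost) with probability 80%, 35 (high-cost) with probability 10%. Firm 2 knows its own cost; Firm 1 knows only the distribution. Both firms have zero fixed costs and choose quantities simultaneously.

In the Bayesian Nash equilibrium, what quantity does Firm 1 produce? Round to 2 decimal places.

20.32

Type-c best response for Firm 2: q₂(c) = (109 − c)/4 − q₁/2.
Firm 1 maximizes expected profit; its first-order condition is 109 − 4q₁ − 2E[q₂] − 3 = 0.
Substituting E[q₂] and solving: E[c₂] = 18.9, so q₁ = (109 − 2·3 + 18.9)/6 = 20.3167.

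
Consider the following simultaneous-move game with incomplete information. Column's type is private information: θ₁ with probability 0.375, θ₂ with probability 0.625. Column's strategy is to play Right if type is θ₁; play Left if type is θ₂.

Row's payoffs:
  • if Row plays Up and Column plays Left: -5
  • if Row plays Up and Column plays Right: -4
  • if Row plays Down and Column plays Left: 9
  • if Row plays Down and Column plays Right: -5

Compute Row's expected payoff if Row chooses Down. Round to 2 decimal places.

Take the expectation over Column's type, weighting each type's action by its prior probability.
E[Down] = 0.375·(-5) + 0.625·9 = (-1.875) + 5.625 = 3.75

3.75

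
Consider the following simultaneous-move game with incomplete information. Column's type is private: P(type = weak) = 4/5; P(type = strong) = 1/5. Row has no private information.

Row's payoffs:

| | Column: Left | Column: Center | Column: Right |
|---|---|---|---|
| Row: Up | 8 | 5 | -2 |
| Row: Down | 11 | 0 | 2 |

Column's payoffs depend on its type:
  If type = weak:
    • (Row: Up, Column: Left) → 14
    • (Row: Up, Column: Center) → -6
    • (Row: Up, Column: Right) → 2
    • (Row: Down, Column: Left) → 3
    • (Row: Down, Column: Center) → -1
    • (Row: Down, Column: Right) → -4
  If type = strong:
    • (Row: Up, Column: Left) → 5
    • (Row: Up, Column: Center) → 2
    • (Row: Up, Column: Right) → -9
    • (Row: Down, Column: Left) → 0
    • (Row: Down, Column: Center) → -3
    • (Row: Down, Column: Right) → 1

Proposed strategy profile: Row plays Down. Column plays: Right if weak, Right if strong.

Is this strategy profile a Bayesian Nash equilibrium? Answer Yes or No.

Row plays Down: E[Down] = 4/5·(2) + 1/5·(2) = 2; E[Up] = -2. Best-responding. ✓
Column (type weak), facing Down: Left gives 3, Center gives -1, Right gives -4. Proposed Right is not best — profitable deviation exists. ✗
Column (type strong), facing Down: Left gives 0, Center gives -3, Right gives 1. Proposed Right is best. ✓

No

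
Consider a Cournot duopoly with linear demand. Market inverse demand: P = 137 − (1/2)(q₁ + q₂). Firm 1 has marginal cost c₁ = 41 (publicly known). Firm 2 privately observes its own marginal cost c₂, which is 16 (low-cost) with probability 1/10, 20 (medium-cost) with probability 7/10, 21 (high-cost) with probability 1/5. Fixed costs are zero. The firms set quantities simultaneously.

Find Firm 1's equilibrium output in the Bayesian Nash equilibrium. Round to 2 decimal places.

Each type of Firm 2 best-responds to q₁; Firm 1 best-responds to the expected q₂ over Firm 2's types.
Firm 2 with cost c maximizes (137 − (1/2)(q₁+q₂) − c)·q₂, giving q₂(c) = (137 − c − (1/2)q₁).
E[c₂] = 1/10·16 + 7/10·20 + 1/5·21 = 19.8
Firm 1's FOC against E[q₂] yields q₁ = (137 − 2·41 + E[c₂])/(3/2) = (137 − 82 + 19.8)/(3/2) = 49.8667.

49.87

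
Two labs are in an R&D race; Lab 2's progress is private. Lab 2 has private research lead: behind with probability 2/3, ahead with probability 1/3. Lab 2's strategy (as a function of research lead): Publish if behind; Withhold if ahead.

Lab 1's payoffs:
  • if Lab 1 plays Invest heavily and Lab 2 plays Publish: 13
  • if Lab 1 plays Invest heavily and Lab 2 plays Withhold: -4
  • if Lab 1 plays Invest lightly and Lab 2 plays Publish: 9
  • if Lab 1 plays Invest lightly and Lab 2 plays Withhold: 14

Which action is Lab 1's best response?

Invest lightly

Compute Lab 1's expected payoff for each action, taking the expectation over Lab 2's type.
E[Invest heavily] = 2/3·(13) + 1/3·(-4) = 22/3
E[Invest lightly] = 2/3·(9) + 1/3·(14) = 32/3
Best response: Invest lightly (32/3 is the largest).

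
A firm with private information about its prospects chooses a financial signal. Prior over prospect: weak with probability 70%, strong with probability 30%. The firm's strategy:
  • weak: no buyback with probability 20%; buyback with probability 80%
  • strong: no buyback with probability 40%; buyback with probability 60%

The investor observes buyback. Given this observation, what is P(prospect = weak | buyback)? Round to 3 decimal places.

P(buyback) = 0.7·0.8 + 0.3·0.6 = 0.74
P(weak | buyback) = (0.7·0.8) / 0.74 = 0.56 / 0.74 = 0.756757

0.757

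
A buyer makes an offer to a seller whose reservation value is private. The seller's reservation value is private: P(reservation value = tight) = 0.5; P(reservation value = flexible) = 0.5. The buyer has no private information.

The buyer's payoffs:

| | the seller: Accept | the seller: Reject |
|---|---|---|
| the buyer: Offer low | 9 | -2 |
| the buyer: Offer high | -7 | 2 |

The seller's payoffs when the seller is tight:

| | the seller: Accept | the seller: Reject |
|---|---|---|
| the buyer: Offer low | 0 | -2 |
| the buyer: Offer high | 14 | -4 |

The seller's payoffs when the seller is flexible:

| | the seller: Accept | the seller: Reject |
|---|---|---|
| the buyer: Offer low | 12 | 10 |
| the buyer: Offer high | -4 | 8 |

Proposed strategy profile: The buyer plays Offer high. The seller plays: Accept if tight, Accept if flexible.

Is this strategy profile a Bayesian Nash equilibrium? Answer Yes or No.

A profile is a BNE iff every type of every player is best-responding given beliefs about the other side.
The buyer plays Offer high: E[Offer high] = 0.5·(-7) + 0.5·(-7) = -7; E[Offer low] = 9. Not best-responding. ✗
The seller (reservation value tight), facing Offer high: Accept gives 14, Reject gives -4. Proposed Accept is best. ✓
The seller (reservation value flexible), facing Offer high: Accept gives -4, Reject gives 8. Proposed Accept is not best — profitable deviation exists. ✗

No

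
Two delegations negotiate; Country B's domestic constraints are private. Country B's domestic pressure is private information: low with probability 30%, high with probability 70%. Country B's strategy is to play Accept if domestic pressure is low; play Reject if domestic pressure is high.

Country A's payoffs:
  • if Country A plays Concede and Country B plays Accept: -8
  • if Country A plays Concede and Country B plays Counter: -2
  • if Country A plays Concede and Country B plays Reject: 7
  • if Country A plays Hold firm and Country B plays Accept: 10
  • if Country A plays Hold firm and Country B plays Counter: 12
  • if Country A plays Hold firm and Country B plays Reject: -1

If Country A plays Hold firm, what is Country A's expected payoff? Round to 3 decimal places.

Take the expectation over Country B's domestic pressure, weighting each type's action by its prior probability.
E[Hold firm] = 0.3·10 + 0.7·(-1) = 3 + (-0.7) = 2.3

2.300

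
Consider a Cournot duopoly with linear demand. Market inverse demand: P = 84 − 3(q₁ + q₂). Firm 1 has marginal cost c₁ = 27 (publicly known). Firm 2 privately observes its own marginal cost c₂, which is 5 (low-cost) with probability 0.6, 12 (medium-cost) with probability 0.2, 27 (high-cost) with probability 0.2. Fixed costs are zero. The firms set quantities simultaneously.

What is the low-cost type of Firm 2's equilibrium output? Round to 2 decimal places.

10.90

Type-c best response for Firm 2: q₂(c) = (84 − c)/6 − q₁/2.
Firm 1 maximizes expected profit; its first-order condition is 84 − 6q₁ − 3E[q₂] − 27 = 0.
Substituting E[q₂] and solving: E[c₂] = 10.8, so q₁ = (84 − 2·27 + 10.8)/9 = 4.53333.
q₂(low-cost) = (84 − 5 − 3·4.53333)/6 = 10.9.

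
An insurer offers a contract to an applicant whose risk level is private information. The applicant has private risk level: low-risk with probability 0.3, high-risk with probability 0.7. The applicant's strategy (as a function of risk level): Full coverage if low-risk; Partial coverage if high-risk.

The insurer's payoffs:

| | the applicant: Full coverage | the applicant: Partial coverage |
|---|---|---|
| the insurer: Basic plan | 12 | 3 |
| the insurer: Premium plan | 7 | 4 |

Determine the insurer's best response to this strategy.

Basic plan

Compute the insurer's expected payoff for each action, taking the expectation over the applicant's type.
E[Basic plan] = 0.3·(12) + 0.7·(3) = 5.7
E[Premium plan] = 0.3·(7) + 0.7·(4) = 4.9
Best response: Basic plan (5.7 is the largest).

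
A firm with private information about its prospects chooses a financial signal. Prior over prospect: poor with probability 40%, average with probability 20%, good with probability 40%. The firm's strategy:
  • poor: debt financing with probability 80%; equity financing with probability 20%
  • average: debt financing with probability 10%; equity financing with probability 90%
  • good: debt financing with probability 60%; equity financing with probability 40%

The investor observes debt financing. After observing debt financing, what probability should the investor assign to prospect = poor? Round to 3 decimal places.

0.552

P(debt financing) = 0.4·0.8 + 0.2·0.1 + 0.4·0.6 = 0.58
P(poor | debt financing) = (0.4·0.8) / 0.58 = 0.32 / 0.58 = 0.551724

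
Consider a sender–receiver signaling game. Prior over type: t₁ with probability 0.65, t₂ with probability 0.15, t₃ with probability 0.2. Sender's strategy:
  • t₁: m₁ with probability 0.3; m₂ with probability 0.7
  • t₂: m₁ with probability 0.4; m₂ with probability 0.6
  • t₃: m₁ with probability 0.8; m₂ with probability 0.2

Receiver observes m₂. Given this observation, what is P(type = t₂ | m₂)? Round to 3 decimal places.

Apply Bayes' rule using the sender's strategy as the likelihood.
P(m₂) = 0.65·0.7 + 0.15·0.6 + 0.2·0.2 = 0.585
P(t₂ | m₂) = (0.15·0.6) / 0.585 = 0.09 / 0.585 = 0.153846

0.154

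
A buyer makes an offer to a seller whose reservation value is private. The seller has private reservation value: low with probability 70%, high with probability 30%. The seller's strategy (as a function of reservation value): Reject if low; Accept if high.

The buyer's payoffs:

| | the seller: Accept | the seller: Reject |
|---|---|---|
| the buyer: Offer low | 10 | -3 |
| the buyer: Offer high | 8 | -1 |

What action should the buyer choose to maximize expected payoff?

Offer high

E[Offer low] = 0.7·(-3) + 0.3·(10) = 0.9
E[Offer high] = 0.7·(-1) + 0.3·(8) = 1.7
Best response: Offer high (1.7 is the largest).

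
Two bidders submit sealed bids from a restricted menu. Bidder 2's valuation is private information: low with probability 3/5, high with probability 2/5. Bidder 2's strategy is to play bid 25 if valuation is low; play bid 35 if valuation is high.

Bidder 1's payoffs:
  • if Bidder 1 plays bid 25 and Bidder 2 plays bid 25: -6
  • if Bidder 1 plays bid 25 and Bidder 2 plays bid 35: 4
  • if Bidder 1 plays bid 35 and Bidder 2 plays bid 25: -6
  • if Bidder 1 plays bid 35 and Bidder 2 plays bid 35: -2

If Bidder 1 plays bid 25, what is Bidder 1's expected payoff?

Take the expectation over Bidder 2's valuation, weighting each type's action by its prior probability.
E[bid 25] = 3/5·(-6) + 2/5·4 = (-18/5) + 8/5 = -2

-2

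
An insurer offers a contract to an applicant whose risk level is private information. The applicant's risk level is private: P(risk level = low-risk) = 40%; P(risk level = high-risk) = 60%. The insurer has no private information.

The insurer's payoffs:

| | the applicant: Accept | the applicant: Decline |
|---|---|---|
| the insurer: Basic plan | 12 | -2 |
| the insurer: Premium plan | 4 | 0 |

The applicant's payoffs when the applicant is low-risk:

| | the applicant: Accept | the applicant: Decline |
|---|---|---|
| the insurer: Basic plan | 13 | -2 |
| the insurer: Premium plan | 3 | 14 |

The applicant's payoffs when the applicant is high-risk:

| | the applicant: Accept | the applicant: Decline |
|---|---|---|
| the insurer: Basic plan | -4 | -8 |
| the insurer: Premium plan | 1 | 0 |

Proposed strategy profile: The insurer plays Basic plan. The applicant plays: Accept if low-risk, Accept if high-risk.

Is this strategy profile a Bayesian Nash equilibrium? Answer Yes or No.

Yes

The insurer plays Basic plan: E[Basic plan] = 0.4·(12) + 0.6·(12) = 12; E[Premium plan] = 4. Best-responding. ✓
The applicant (risk level low-risk), facing Basic plan: Accept gives 13, Decline gives -2. Proposed Accept is best. ✓
The applicant (risk level high-risk), facing Basic plan: Accept gives -4, Decline gives -8. Proposed Accept is best. ✓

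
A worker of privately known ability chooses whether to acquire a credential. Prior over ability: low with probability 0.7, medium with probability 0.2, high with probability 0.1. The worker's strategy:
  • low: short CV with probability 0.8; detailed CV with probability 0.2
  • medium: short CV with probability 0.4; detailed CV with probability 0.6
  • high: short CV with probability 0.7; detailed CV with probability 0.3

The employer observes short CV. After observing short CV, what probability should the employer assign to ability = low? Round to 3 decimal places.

P(short CV) = 0.7·0.8 + 0.2·0.4 + 0.1·0.7 = 0.71
P(low | short CV) = (0.7·0.8) / 0.71 = 0.56 / 0.71 = 0.788732

0.789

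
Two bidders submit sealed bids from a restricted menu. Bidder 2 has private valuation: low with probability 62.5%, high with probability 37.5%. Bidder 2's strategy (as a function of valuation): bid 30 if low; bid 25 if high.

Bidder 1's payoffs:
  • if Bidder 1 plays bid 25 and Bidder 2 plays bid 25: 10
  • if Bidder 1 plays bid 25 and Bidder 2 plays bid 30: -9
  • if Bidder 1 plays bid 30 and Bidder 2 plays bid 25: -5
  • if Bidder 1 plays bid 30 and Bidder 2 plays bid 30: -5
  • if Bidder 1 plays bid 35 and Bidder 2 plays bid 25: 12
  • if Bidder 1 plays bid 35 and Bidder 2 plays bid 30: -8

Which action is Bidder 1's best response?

bid 35

E[bid 25] = 0.625·(-9) + 0.375·(10) = -1.875
E[bid 30] = 0.625·(-5) + 0.375·(-5) = -5
E[bid 35] = 0.625·(-8) + 0.375·(12) = -0.5
Best response: bid 35 (-0.5 is the largest).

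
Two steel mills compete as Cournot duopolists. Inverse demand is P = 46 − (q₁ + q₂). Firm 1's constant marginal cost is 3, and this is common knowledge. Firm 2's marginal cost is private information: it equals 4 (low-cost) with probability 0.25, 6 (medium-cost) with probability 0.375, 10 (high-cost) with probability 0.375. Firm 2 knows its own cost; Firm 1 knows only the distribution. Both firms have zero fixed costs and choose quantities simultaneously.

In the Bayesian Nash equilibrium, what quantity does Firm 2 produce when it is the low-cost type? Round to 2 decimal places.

Each type of Firm 2 best-responds to q₁; Firm 1 best-responds to the expected q₂ over Firm 2's types.
Firm 2 with cost c maximizes (46 − (q₁+q₂) − c)·q₂, giving q₂(c) = (46 − c − q₁)/2.
E[c₂] = 0.25·4 + 0.375·6 + 0.375·10 = 7
Firm 1's FOC against E[q₂] yields q₁ = (46 − 2·3 + E[c₂])/3 = (46 − 6 + 7)/3 = 15.6667.
q₂(low-cost) = (46 − 4 − 15.6667)/2 = 13.1667.

13.17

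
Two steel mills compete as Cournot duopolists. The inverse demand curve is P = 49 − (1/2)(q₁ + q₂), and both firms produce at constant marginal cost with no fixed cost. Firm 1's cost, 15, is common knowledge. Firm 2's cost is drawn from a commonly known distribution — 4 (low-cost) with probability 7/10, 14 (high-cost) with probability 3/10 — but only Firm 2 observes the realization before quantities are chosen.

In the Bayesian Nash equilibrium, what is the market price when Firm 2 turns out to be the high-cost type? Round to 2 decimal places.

Type-c best response for Firm 2: q₂(c) = (49 − c) − q₁/2.
Firm 1 maximizes expected profit; its first-order condition is 49 − q₁ − (1/2)E[q₂] − 15 = 0.
Substituting E[q₂] and solving: E[c₂] = 7, so q₁ = (49 − 2·15 + 7)/(3/2) = 17.3333.
q₂(high-cost) = 26.3333, so P = 49 − (1/2)·(17.3333 + 26.3333) = 27.1667.

27.17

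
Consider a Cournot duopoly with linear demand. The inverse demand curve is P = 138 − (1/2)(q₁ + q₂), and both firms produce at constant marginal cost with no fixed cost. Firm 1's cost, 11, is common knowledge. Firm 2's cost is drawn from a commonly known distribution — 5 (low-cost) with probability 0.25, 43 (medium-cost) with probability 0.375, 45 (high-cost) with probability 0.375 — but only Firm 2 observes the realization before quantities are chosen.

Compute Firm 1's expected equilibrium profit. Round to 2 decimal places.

Type-c best response for Firm 2: q₂(c) = (138 − c) − q₁/2.
Firm 1 maximizes expected profit; its first-order condition is 138 − q₁ − (1/2)E[q₂] − 11 = 0.
Substituting E[q₂] and solving: E[c₂] = 34.25, so q₁ = (138 − 2·11 + 34.25)/(3/2) = 100.167.
E[P] = 138 − (1/2)·(q₁ + E[q₂]) = 61.0833; Firm 1's expected profit = (E[P] − 11)·q₁ = (61.0833 − 11)·100.167 = 5016.68.

5016.68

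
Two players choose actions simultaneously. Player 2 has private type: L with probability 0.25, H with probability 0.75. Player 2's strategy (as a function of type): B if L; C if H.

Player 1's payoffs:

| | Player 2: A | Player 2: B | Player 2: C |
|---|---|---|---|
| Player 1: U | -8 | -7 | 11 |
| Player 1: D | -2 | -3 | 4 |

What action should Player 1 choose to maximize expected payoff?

E[U] = 0.25·(-7) + 0.75·(11) = 6.5
E[D] = 0.25·(-3) + 0.75·(4) = 2.25
Best response: U (6.5 is the largest).

U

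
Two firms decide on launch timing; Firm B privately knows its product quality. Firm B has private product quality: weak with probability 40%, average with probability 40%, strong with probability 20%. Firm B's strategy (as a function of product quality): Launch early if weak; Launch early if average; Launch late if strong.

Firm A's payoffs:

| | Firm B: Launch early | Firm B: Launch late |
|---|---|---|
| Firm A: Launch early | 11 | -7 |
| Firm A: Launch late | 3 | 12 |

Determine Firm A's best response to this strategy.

E[Launch early] = 0.4·(11) + 0.4·(11) + 0.2·(-7) = 7.4
E[Launch late] = 0.4·(3) + 0.4·(3) + 0.2·(12) = 4.8
Best response: Launch early (7.4 is the largest).

Launch early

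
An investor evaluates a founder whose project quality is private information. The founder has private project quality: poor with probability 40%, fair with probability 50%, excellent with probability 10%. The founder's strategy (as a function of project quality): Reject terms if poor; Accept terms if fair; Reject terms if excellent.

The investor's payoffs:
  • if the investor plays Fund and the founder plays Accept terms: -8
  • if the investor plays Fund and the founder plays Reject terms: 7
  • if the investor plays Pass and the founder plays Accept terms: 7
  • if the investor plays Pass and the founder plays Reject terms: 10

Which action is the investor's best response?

E[Fund] = 0.4·(7) + 0.5·(-8) + 0.1·(7) = -0.5
E[Pass] = 0.4·(10) + 0.5·(7) + 0.1·(10) = 8.5
Best response: Pass (8.5 is the largest).

Pass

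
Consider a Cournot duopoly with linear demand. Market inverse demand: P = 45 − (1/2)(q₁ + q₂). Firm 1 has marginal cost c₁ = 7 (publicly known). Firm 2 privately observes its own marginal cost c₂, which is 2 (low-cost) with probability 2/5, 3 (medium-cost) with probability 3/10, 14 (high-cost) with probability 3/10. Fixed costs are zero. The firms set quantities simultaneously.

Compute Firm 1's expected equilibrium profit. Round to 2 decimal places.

302.58

Firm 2 with cost c maximizes (45 − (1/2)(q₁+q₂) − c)·q₂, giving q₂(c) = (45 − c − (1/2)q₁).
E[c₂] = 2/5·2 + 3/10·3 + 3/10·14 = 5.9
Firm 1's FOC against E[q₂] yields q₁ = (45 − 2·7 + E[c₂])/(3/2) = (45 − 14 + 5.9)/(3/2) = 24.6.
E[P] = 45 − (1/2)·(q₁ + E[q₂]) = 19.3; Firm 1's expected profit = (E[P] − 7)·q₁ = (19.3 − 7)·24.6 = 302.58.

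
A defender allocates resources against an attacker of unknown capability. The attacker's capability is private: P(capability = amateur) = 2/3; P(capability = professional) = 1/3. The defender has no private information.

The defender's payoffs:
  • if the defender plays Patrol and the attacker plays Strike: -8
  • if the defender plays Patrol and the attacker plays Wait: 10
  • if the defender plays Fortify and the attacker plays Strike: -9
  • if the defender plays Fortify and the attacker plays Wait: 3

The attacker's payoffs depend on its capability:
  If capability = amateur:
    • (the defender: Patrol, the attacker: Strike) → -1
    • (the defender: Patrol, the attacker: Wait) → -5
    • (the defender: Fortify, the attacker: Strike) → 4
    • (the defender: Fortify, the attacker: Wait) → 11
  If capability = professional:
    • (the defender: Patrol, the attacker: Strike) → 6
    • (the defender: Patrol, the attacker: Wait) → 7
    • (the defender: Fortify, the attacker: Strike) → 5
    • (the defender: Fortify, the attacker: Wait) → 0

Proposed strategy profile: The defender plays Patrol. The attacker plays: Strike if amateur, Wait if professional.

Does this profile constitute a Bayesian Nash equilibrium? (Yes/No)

A profile is a BNE iff every type of every player is best-responding given beliefs about the other side.
The defender plays Patrol: E[Patrol] = 2/3·(-8) + 1/3·(10) = -2; E[Fortify] = -5. Best-responding. ✓
The attacker (capability amateur), facing Patrol: Strike gives -1, Wait gives -5. Proposed Strike is best. ✓
The attacker (capability professional), facing Patrol: Strike gives 6, Wait gives 7. Proposed Wait is best. ✓

Yes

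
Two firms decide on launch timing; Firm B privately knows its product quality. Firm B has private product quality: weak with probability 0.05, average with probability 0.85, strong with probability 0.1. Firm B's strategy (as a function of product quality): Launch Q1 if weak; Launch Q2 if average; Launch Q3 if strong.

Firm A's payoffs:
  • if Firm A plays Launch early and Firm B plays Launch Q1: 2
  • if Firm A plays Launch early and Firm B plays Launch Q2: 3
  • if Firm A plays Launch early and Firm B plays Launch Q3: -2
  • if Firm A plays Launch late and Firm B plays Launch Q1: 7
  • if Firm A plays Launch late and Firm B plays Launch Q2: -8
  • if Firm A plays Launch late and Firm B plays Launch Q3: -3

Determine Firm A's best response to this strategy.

Launch early

E[Launch early] = 0.05·(2) + 0.85·(3) + 0.1·(-2) = 2.45
E[Launch late] = 0.05·(7) + 0.85·(-8) + 0.1·(-3) = -6.75
Best response: Launch early (2.45 is the largest).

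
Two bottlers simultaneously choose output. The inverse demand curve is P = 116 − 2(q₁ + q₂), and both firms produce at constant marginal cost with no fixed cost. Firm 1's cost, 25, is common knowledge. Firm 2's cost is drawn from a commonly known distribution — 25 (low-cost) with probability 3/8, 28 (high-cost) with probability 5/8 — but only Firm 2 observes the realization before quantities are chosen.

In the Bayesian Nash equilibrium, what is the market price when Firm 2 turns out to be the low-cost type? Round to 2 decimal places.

55.02

Type-c best response for Firm 2: q₂(c) = (116 − c)/4 − q₁/2.
Firm 1 maximizes expected profit; its first-order condition is 116 − 4q₁ − 2E[q₂] − 25 = 0.
Substituting E[q₂] and solving: E[c₂] = 26.875, so q₁ = (116 − 2·25 + 26.875)/6 = 15.4792.
q₂(low-cost) = 15.0104, so P = 116 − 2·(15.4792 + 15.0104) = 55.0208.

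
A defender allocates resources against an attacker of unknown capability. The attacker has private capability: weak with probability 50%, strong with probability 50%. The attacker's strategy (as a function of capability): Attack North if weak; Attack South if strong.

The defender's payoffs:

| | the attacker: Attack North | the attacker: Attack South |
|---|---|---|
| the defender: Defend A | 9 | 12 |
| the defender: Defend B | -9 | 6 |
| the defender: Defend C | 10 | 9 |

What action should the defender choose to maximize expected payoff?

Defend A

Compute the defender's expected payoff for each action, taking the expectation over the attacker's type.
E[Defend A] = 0.5·(9) + 0.5·(12) = 10.5
E[Defend B] = 0.5·(-9) + 0.5·(6) = -1.5
E[Defend C] = 0.5·(10) + 0.5·(9) = 9.5
Best response: Defend A (10.5 is the largest).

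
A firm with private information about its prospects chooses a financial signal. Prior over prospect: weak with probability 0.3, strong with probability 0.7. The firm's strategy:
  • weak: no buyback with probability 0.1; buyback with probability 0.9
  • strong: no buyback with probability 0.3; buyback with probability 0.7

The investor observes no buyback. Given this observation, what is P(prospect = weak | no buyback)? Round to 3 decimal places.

0.125

Apply Bayes' rule using the sender's strategy as the likelihood.
P(no buyback) = 0.3·0.1 + 0.7·0.3 = 0.24
P(weak | no buyback) = (0.3·0.1) / 0.24 = 0.03 / 0.24 = 0.125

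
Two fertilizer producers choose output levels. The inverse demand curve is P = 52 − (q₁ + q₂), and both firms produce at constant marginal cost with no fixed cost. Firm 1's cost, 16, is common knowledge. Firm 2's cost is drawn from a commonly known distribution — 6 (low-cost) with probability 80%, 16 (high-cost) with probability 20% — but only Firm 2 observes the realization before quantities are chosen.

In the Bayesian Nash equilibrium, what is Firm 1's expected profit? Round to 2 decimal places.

87.11

Firm 2 with cost c maximizes (52 − (q₁+q₂) − c)·q₂, giving q₂(c) = (52 − c − q₁)/2.
E[c₂] = 0.8·6 + 0.2·16 = 8
Firm 1's FOC against E[q₂] yields q₁ = (52 − 2·16 + E[c₂])/3 = (52 − 32 + 8)/3 = 9.33333.
E[P] = 52 − (q₁ + E[q₂]) = 25.3333; Firm 1's expected profit = (E[P] − 16)·q₁ = (25.3333 − 16)·9.33333 = 87.1111.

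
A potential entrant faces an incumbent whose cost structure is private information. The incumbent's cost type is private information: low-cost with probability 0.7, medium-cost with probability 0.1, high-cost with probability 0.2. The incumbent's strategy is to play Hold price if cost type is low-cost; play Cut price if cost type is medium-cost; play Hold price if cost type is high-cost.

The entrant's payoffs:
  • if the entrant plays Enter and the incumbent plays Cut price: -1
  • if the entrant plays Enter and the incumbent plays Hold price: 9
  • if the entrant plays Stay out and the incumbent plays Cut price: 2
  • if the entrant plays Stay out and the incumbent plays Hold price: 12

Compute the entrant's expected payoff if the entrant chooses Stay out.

E[Stay out] = 0.7·12 + 0.1·2 + 0.2·12 = 8.4 + 0.2 + 2.4 = 11

11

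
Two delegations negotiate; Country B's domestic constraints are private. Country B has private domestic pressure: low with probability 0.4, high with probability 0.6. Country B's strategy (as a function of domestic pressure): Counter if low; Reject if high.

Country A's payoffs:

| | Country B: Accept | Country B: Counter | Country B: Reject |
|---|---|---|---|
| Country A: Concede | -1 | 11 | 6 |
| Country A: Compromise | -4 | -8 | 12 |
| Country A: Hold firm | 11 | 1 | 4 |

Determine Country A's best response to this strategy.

Concede

E[Concede] = 0.4·(11) + 0.6·(6) = 8
E[Compromise] = 0.4·(-8) + 0.6·(12) = 4
E[Hold firm] = 0.4·(1) + 0.6·(4) = 2.8
Best response: Concede (8 is the largest).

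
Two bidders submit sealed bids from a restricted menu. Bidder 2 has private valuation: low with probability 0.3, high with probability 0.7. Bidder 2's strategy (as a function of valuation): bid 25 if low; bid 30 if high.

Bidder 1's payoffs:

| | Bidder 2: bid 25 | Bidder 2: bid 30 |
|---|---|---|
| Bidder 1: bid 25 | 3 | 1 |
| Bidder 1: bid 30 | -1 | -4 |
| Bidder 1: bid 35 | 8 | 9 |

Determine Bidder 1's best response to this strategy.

bid 35

Compute Bidder 1's expected payoff for each action, taking the expectation over Bidder 2's type.
E[bid 25] = 0.3·(3) + 0.7·(1) = 1.6
E[bid 30] = 0.3·(-1) + 0.7·(-4) = -3.1
E[bid 35] = 0.3·(8) + 0.7·(9) = 8.7
Best response: bid 35 (8.7 is the largest).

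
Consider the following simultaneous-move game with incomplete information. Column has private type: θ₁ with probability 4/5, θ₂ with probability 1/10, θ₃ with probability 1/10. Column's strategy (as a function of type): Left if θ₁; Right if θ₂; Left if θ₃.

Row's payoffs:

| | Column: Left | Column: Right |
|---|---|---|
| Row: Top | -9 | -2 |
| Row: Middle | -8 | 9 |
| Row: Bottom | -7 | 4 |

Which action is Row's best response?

E[Top] = 4/5·(-9) + 1/10·(-2) + 1/10·(-9) = -83/10
E[Middle] = 4/5·(-8) + 1/10·(9) + 1/10·(-8) = -63/10
E[Bottom] = 4/5·(-7) + 1/10·(4) + 1/10·(-7) = -59/10
Best response: Bottom (-59/10 is the largest).

Bottom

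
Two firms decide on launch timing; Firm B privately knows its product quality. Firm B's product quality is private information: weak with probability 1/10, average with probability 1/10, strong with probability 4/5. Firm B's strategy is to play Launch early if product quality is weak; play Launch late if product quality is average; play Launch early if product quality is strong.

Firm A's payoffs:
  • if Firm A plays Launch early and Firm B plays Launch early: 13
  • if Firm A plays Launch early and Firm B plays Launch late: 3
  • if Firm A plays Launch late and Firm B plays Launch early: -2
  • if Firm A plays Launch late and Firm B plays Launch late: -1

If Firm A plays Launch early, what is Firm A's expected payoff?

12

E[Launch early] = 1/10·13 + 1/10·3 + 4/5·13 = 13/10 + 3/10 + 52/5 = 12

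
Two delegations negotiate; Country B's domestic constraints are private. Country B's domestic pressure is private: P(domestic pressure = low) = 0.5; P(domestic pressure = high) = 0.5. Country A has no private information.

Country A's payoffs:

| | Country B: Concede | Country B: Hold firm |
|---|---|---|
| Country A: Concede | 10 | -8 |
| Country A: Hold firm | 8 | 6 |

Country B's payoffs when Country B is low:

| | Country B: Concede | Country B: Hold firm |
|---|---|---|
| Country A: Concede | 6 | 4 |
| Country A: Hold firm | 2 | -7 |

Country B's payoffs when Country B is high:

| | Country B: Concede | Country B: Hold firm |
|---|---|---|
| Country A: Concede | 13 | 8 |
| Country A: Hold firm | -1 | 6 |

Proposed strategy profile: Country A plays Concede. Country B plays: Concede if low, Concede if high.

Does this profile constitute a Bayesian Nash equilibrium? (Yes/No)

Country A plays Concede: E[Concede] = 0.5·(10) + 0.5·(10) = 10; E[Hold firm] = 8. Best-responding. ✓
Country B (domestic pressure low), facing Concede: Concede gives 6, Hold firm gives 4. Proposed Concede is best. ✓
Country B (domestic pressure high), facing Concede: Concede gives 13, Hold firm gives 8. Proposed Concede is best. ✓

Yes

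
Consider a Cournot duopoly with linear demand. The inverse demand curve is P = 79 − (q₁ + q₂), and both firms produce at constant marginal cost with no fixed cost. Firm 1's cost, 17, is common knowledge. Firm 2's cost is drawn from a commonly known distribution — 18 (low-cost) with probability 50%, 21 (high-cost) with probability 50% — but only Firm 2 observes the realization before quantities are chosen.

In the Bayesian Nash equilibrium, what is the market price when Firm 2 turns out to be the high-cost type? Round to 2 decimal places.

Type-c best response for Firm 2: q₂(c) = (79 − c)/2 − q₁/2.
Firm 1 maximizes expected profit; its first-order condition is 79 − 2q₁ − E[q₂] − 17 = 0.
Substituting E[q₂] and solving: E[c₂] = 19.5, so q₁ = (79 − 2·17 + 19.5)/3 = 21.5.
q₂(high-cost) = 18.25, so P = 79 − (21.5 + 18.25) = 39.25.

39.25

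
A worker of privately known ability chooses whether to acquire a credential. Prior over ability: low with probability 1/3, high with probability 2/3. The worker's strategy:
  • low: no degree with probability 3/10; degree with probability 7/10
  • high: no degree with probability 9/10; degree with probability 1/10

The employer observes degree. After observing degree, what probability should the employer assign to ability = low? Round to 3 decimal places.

0.778

Apply Bayes' rule using the sender's strategy as the likelihood.
P(degree) = (1/3)·(7/10) + (2/3)·(1/10) = 3/10
P(low | degree) = ((1/3)·(7/10)) / (3/10) = (7/30) / (3/10) = 7/9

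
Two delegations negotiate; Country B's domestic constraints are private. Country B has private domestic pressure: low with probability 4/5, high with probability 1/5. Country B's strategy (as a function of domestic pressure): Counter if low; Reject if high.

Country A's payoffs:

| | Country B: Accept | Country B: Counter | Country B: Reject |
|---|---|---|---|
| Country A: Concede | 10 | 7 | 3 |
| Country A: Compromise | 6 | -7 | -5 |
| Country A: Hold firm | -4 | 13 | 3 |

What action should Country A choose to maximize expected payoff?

Hold firm

Compute Country A's expected payoff for each action, taking the expectation over Country B's type.
E[Concede] = 4/5·(7) + 1/5·(3) = 31/5
E[Compromise] = 4/5·(-7) + 1/5·(-5) = -33/5
E[Hold firm] = 4/5·(13) + 1/5·(3) = 11
Best response: Hold firm (11 is the largest).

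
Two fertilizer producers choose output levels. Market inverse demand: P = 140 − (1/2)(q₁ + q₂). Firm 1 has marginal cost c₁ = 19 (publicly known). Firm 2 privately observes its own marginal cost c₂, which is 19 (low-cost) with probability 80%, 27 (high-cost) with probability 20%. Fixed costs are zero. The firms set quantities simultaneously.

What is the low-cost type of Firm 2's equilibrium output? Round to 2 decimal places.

80.13

Type-c best response for Firm 2: q₂(c) = (140 − c) − q₁/2.
Firm 1 maximizes expected profit; its first-order condition is 140 − q₁ − (1/2)E[q₂] − 19 = 0.
Substituting E[q₂] and solving: E[c₂] = 20.6, so q₁ = (140 − 2·19 + 20.6)/(3/2) = 81.7333.
q₂(low-cost) = (140 − 19 − (1/2)·81.7333) = 80.1333.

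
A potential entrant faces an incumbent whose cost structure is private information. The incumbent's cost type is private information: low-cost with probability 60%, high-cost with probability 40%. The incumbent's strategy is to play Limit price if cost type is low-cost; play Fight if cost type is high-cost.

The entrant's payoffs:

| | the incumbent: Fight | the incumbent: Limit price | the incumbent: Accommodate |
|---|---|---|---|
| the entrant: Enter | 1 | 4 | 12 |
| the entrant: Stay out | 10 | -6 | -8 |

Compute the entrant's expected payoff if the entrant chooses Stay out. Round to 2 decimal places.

0.40

E[Stay out] = 0.6·(-6) + 0.4·10 = (-3.6) + 4 = 0.4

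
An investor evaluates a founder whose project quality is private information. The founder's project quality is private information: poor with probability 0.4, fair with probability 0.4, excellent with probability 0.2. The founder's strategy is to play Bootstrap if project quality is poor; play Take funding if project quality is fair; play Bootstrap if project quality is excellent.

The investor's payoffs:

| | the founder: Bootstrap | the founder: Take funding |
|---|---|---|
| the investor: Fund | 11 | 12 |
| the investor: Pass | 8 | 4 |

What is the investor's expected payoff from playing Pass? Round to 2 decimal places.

6.40

Take the expectation over the founder's project quality, weighting each type's action by its prior probability.
E[Pass] = 0.4·8 + 0.4·4 + 0.2·8 = 3.2 + 1.6 + 1.6 = 6.4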